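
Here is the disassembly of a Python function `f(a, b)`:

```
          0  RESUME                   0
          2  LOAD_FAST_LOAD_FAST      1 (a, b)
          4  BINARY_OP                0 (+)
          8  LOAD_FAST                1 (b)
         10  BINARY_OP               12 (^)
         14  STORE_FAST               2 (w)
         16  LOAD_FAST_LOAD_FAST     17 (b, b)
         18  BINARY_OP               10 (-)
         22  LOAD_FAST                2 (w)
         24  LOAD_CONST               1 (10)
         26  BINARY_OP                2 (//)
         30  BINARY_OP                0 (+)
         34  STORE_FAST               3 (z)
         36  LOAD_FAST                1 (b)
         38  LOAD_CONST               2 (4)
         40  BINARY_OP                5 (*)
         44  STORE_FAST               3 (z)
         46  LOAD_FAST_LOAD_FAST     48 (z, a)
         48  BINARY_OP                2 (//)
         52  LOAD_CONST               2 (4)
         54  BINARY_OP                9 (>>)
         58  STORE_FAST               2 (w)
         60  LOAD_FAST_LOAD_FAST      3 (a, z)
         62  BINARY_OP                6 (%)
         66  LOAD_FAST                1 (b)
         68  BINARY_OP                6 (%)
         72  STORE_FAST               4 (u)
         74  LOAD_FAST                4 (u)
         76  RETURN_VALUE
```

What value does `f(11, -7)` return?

-3

LOAD_FAST_LOAD_FAST a,b → push 11,-7. Stack: [11, -7]
BINARY_OP + → 11 + -7 = 4. Stack: [4]
LOAD_FAST b → push -7. Stack: [4, -7]
BINARY_OP ^ → 4 ^ -7 = -3. Stack: [-3]
STORE_FAST w → w=-3. Stack: []
LOAD_FAST_LOAD_FAST b,b → push -7,-7. Stack: [-7, -7]
BINARY_OP - → -7 - -7 = 0. Stack: [0]
LOAD_FAST w → push -3. Stack: [0, -3]
LOAD_CONST → push 10. Stack: [0, -3, 10]
BINARY_OP // → -3 // 10 = -1. Stack: [0, -1]
BINARY_OP + → 0 + -1 = -1. Stack: [-1]
STORE_FAST z → z=-1. Stack: []
LOAD_FAST b → push -7. Stack: [-7]
LOAD_CONST → push 4. Stack: [-7, 4]
BINARY_OP * → -7 * 4 = -28. Stack: [-28]
STORE_FAST z → z=-28. Stack: []
LOAD_FAST_LOAD_FAST z,a → push -28,11. Stack: [-28, 11]
BINARY_OP // → -28 // 11 = -3. Stack: [-3]
LOAD_CONST → push 4. Stack: [-3, 4]
BINARY_OP >> → -3 >> 4 = -1. Stack: [-1]
STORE_FAST w → w=-1. Stack: []
LOAD_FAST_LOAD_FAST a,z → push 11,-28. Stack: [11, -28]
BINARY_OP % → 11 % -28 = -17. Stack: [-17]
LOAD_FAST b → push -7. Stack: [-17, -7]
BINARY_OP % → -17 % -7 = -3. Stack: [-3]
STORE_FAST u → u=-3. Stack: []
LOAD_FAST u → push -3. Stack: [-3]
RETURN_VALUE → return -3.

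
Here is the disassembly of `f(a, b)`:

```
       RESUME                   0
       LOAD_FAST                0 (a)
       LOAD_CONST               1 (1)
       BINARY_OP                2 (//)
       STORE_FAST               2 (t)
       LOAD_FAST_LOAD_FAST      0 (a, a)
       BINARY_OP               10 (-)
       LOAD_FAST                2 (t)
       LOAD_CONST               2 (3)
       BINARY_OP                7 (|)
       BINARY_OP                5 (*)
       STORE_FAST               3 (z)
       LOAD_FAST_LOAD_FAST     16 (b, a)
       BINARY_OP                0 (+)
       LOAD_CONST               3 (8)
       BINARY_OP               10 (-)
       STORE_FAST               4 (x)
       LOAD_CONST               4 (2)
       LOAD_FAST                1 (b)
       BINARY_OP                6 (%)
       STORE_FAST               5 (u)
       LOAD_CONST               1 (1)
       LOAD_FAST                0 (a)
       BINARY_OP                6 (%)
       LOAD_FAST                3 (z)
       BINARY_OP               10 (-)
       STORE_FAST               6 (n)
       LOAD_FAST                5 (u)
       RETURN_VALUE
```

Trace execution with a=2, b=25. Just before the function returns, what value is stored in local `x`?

LOAD_FAST a → push 2. Stack: [2]
LOAD_CONST → push 1. Stack: [2, 1]
BINARY_OP // → 2 // 1 = 2. Stack: [2]
STORE_FAST t → t=2. Stack: []
LOAD_FAST_LOAD_FAST a,a → push 2,2. Stack: [2, 2]
BINARY_OP - → 2 - 2 = 0. Stack: [0]
LOAD_FAST t → push 2. Stack: [0, 2]
LOAD_CONST → push 3. Stack: [0, 2, 3]
BINARY_OP | → 2 | 3 = 3. Stack: [0, 3]
BINARY_OP * → 0 * 3 = 0. Stack: [0]
STORE_FAST z → z=0. Stack: []
LOAD_FAST_LOAD_FAST b,a → push 25,2. Stack: [25, 2]
BINARY_OP + → 25 + 2 = 27. Stack: [27]
LOAD_CONST → push 8. Stack: [27, 8]
BINARY_OP - → 27 - 8 = 19. Stack: [19]
STORE_FAST x → x=19. Stack: []
LOAD_CONST → push 2. Stack: [2]
LOAD_FAST b → push 25. Stack: [2, 25]
BINARY_OP % → 2 % 25 = 2. Stack: [2]
STORE_FAST u → u=2. Stack: []
LOAD_CONST → push 1. Stack: [1]
LOAD_FAST a → push 2. Stack: [1, 2]
BINARY_OP % → 1 % 2 = 1. Stack: [1]
LOAD_FAST z → push 0. Stack: [1, 0]
BINARY_OP - → 1 - 0 = 1. Stack: [1]
STORE_FAST n → n=1. Stack: []
LOAD_FAST u → push 2. Stack: [2]
RETURN_VALUE → return 2.

19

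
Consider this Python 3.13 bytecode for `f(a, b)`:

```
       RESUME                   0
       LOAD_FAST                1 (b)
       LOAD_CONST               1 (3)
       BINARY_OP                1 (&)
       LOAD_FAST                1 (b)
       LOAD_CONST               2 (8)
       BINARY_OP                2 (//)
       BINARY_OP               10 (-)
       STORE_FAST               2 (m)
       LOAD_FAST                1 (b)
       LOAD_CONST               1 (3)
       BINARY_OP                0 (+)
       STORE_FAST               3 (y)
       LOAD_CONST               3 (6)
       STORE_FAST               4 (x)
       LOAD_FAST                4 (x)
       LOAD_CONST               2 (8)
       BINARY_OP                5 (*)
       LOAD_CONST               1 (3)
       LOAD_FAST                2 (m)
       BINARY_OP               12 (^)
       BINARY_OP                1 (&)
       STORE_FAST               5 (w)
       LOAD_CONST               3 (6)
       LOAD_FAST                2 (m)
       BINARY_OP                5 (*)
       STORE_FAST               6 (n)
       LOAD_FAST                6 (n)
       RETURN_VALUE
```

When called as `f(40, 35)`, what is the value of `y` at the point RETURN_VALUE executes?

LOAD_FAST b → push 35. Stack: [35]
LOAD_CONST → push 3. Stack: [35, 3]
BINARY_OP & → 35 & 3 = 3. Stack: [3]
LOAD_FAST b → push 35. Stack: [3, 35]
LOAD_CONST → push 8. Stack: [3, 35, 8]
BINARY_OP // → 35 // 8 = 4. Stack: [3, 4]
BINARY_OP - → 3 - 4 = -1. Stack: [-1]
STORE_FAST m → m=-1. Stack: []
LOAD_FAST b → push 35. Stack: [35]
LOAD_CONST → push 3. Stack: [35, 3]
BINARY_OP + → 35 + 3 = 38. Stack: [38]
STORE_FAST y → y=38. Stack: []
LOAD_CONST → push 6. Stack: [6]
STORE_FAST x → x=6. Stack: []
LOAD_FAST x → push 6. Stack: [6]
LOAD_CONST → push 8. Stack: [6, 8]
BINARY_OP * → 6 * 8 = 48. Stack: [48]
LOAD_CONST → push 3. Stack: [48, 3]
LOAD_FAST m → push -1. Stack: [48, 3, -1]
BINARY_OP ^ → 3 ^ -1 = -4. Stack: [48, -4]
BINARY_OP & → 48 & -4 = 48. Stack: [48]
STORE_FAST w → w=48. Stack: []
LOAD_CONST → push 6. Stack: [6]
LOAD_FAST m → push -1. Stack: [6, -1]
BINARY_OP * → 6 * -1 = -6. Stack: [-6]
STORE_FAST n → n=-6. Stack: []
LOAD_FAST n → push -6. Stack: [-6]
RETURN_VALUE → return -6.

38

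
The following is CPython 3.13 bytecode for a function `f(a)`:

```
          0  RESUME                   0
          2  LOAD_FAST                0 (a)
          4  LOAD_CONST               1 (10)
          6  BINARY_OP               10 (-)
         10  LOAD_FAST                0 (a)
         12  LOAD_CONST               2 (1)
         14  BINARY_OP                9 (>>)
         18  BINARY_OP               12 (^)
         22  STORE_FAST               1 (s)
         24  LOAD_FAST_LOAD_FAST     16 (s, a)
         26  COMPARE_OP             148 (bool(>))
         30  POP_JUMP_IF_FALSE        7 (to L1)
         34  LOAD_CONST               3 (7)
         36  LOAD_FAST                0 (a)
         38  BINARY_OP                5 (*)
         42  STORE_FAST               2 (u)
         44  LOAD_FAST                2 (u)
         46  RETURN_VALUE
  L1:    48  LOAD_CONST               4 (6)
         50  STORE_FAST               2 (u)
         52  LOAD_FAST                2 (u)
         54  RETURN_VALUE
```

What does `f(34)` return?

LOAD_FAST a → push 34. Stack: [34]
LOAD_CONST → push 10. Stack: [34, 10]
BINARY_OP - → 34 - 10 = 24. Stack: [24]
LOAD_FAST a → push 34. Stack: [24, 34]
LOAD_CONST → push 1. Stack: [24, 34, 1]
BINARY_OP >> → 34 >> 1 = 17. Stack: [24, 17]
BINARY_OP ^ → 24 ^ 17 = 9. Stack: [9]
STORE_FAST s → s=9. Stack: []
LOAD_FAST_LOAD_FAST s,a → push 9,34. Stack: [9, 34]
COMPARE_OP bool(>) → 9 vs 34 = False. Stack: [False]
POP_JUMP_IF_FALSE → pop False; jump. Stack: []
LOAD_CONST → push 6. Stack: [6]
STORE_FAST u → u=6. Stack: []
LOAD_FAST u → push 6. Stack: [6]
RETURN_VALUE → return 6.

6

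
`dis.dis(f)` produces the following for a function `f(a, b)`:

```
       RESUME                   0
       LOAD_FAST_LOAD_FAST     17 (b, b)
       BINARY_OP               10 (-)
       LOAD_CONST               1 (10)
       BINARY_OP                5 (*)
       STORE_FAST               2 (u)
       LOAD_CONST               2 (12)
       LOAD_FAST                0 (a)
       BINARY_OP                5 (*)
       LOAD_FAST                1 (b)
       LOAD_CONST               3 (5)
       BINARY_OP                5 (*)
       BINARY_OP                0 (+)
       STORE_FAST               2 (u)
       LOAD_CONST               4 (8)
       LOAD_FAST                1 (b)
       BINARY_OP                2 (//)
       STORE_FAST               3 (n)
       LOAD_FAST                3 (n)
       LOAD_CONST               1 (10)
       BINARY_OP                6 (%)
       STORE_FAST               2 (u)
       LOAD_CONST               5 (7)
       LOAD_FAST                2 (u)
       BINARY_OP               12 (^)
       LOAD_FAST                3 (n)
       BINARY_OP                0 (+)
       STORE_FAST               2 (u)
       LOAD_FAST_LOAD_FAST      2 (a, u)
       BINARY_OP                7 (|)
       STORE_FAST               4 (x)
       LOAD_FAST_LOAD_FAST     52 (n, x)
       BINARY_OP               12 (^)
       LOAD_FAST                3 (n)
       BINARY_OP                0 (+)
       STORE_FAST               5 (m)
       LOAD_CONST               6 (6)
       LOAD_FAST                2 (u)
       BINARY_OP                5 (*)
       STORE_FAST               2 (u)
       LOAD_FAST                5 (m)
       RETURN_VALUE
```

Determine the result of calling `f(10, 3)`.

15

LOAD_FAST_LOAD_FAST b,b → push 3,3. Stack: [3, 3]
BINARY_OP - → 3 - 3 = 0. Stack: [0]
LOAD_CONST → push 10. Stack: [0, 10]
BINARY_OP * → 0 * 10 = 0. Stack: [0]
STORE_FAST u → u=0. Stack: []
LOAD_CONST → push 12. Stack: [12]
LOAD_FAST a → push 10. Stack: [12, 10]
BINARY_OP * → 12 * 10 = 120. Stack: [120]
LOAD_FAST b → push 3. Stack: [120, 3]
LOAD_CONST → push 5. Stack: [120, 3, 5]
BINARY_OP * → 3 * 5 = 15. Stack: [120, 15]
BINARY_OP + → 120 + 15 = 135. Stack: [135]
STORE_FAST u → u=135. Stack: []
LOAD_CONST → push 8. Stack: [8]
LOAD_FAST b → push 3. Stack: [8, 3]
BINARY_OP // → 8 // 3 = 2. Stack: [2]
STORE_FAST n → n=2. Stack: []
LOAD_FAST n → push 2. Stack: [2]
LOAD_CONST → push 10. Stack: [2, 10]
BINARY_OP % → 2 % 10 = 2. Stack: [2]
STORE_FAST u → u=2. Stack: []
LOAD_CONST → push 7. Stack: [7]
LOAD_FAST u → push 2. Stack: [7, 2]
BINARY_OP ^ → 7 ^ 2 = 5. Stack: [5]
LOAD_FAST n → push 2. Stack: [5, 2]
BINARY_OP + → 5 + 2 = 7. Stack: [7]
STORE_FAST u → u=7. Stack: []
LOAD_FAST_LOAD_FAST a,u → push 10,7. Stack: [10, 7]
BINARY_OP | → 10 | 7 = 15. Stack: [15]
STORE_FAST x → x=15. Stack: []
LOAD_FAST_LOAD_FAST n,x → push 2,15. Stack: [2, 15]
BINARY_OP ^ → 2 ^ 15 = 13. Stack: [13]
LOAD_FAST n → push 2. Stack: [13, 2]
BINARY_OP + → 13 + 2 = 15. Stack: [15]
STORE_FAST m → m=15. Stack: []
LOAD_CONST → push 6. Stack: [6]
LOAD_FAST u → push 7. Stack: [6, 7]
BINARY_OP * → 6 * 7 = 42. Stack: [42]
STORE_FAST u → u=42. Stack: []
LOAD_FAST m → push 15. Stack: [15]
RETURN_VALUE → return 15.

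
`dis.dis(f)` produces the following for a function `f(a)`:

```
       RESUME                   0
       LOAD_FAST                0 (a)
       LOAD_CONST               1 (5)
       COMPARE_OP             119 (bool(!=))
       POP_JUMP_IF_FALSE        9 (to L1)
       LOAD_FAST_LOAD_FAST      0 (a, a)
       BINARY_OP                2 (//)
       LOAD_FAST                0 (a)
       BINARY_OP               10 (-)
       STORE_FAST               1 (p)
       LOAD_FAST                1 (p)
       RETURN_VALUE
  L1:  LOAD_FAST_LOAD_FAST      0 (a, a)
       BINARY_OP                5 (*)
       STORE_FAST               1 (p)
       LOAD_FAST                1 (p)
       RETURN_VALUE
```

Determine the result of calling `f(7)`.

-6

LOAD_FAST a → push 7. Stack: [7]
LOAD_CONST → push 5. Stack: [7, 5]
COMPARE_OP bool(!=) → 7 vs 5 = True. Stack: [True]
POP_JUMP_IF_FALSE → pop True; no jump. Stack: []
LOAD_FAST_LOAD_FAST a,a → push 7,7. Stack: [7, 7]
BINARY_OP // → 7 // 7 = 1. Stack: [1]
LOAD_FAST a → push 7. Stack: [1, 7]
BINARY_OP - → 1 - 7 = -6. Stack: [-6]
STORE_FAST p → p=-6. Stack: []
LOAD_FAST p → push -6. Stack: [-6]
RETURN_VALUE → return -6.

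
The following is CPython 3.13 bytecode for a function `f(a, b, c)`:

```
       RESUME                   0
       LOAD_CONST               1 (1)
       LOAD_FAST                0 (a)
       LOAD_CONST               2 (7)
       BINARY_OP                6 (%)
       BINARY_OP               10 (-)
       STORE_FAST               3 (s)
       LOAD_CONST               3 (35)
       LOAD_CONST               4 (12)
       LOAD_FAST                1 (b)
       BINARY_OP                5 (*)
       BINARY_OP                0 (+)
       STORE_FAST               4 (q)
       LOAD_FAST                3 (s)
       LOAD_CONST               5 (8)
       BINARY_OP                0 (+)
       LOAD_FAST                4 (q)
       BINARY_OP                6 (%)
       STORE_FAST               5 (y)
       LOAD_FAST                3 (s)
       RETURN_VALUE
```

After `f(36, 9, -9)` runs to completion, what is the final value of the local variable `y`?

8

LOAD_CONST → push 1. Stack: [1]
LOAD_FAST a → push 36. Stack: [1, 36]
LOAD_CONST → push 7. Stack: [1, 36, 7]
BINARY_OP % → 36 % 7 = 1. Stack: [1, 1]
BINARY_OP - → 1 - 1 = 0. Stack: [0]
STORE_FAST s → s=0. Stack: []
LOAD_CONST → push 35. Stack: [35]
LOAD_CONST → push 12. Stack: [35, 12]
LOAD_FAST b → push 9. Stack: [35, 12, 9]
BINARY_OP * → 12 * 9 = 108. Stack: [35, 108]
BINARY_OP + → 35 + 108 = 143. Stack: [143]
STORE_FAST q → q=143. Stack: []
LOAD_FAST s → push 0. Stack: [0]
LOAD_CONST → push 8. Stack: [0, 8]
BINARY_OP + → 0 + 8 = 8. Stack: [8]
LOAD_FAST q → push 143. Stack: [8, 143]
BINARY_OP % → 8 % 143 = 8. Stack: [8]
STORE_FAST y → y=8. Stack: []
LOAD_FAST s → push 0. Stack: [0]
RETURN_VALUE → return 0.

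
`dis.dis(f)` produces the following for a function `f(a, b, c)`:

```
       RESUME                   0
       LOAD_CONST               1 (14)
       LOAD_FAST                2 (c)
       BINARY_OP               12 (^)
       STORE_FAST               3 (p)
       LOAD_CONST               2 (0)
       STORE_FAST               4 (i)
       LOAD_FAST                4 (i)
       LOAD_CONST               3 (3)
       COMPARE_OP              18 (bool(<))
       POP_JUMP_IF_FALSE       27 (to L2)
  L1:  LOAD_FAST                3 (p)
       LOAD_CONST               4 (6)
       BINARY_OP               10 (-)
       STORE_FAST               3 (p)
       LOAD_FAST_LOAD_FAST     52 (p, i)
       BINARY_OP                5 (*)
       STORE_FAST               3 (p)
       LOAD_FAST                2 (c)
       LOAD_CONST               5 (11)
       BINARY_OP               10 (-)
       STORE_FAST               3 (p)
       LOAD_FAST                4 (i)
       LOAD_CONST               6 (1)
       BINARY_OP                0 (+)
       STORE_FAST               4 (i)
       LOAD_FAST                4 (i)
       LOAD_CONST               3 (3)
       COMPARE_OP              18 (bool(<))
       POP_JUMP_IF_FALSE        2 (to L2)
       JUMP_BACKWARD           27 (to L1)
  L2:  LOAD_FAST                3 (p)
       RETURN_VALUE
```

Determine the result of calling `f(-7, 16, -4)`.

-15

LOAD_CONST → push 14
LOAD_FAST c → push -4
BINARY_OP ^ → 14 ^ -4 = -14
STORE_FAST p → p=-14
LOAD_CONST → push 0
STORE_FAST i → i=0
LOAD_FAST i → push 0
LOAD_CONST → push 3
COMPARE_OP bool(<) → 0 vs 3 = True
POP_JUMP_IF_FALSE → pop True; no jump
LOAD_FAST p → push -14
LOAD_CONST → push 6
BINARY_OP - → -14 - 6 = -20
STORE_FAST p → p=-20
LOAD_FAST_LOAD_FAST p,i → push -20,0
BINARY_OP * → -20 * 0 = 0
STORE_FAST p → p=0
LOAD_FAST c → push -4
LOAD_CONST → push 11
BINARY_OP - → -4 - 11 = -15
STORE_FAST p → p=-15
LOAD_FAST i → push 0
LOAD_CONST → push 1
BINARY_OP + → 0 + 1 = 1
STORE_FAST i → i=1
LOAD_FAST i → push 1
LOAD_CONST → push 3
COMPARE_OP bool(<) → 1 vs 3 = True
POP_JUMP_IF_FALSE → pop True; no jump
LOAD_FAST p → push -15
LOAD_CONST → push 6
BINARY_OP - → -15 - 6 = -21
STORE_FAST p → p=-21
LOAD_FAST_LOAD_FAST p,i → push -21,1
BINARY_OP * → -21 * 1 = -21
STORE_FAST p → p=-21
LOAD_FAST c → push -4
LOAD_CONST → push 11
BINARY_OP - → -4 - 11 = -15
STORE_FAST p → p=-15
LOAD_FAST i → push 1
LOAD_CONST → push 1
BINARY_OP + → 1 + 1 = 2
STORE_FAST i → i=2
LOAD_FAST i → push 2
LOAD_CONST → push 3
COMPARE_OP bool(<) → 2 vs 3 = True
POP_JUMP_IF_FALSE → pop True; no jump
LOAD_FAST p → push -15
LOAD_CONST → push 6
BINARY_OP - → -15 - 6 = -21
STORE_FAST p → p=-21
LOAD_FAST_LOAD_FAST p,i → push -21,2
BINARY_OP * → -21 * 2 = -42
STORE_FAST p → p=-42
LOAD_FAST c → push -4
LOAD_CONST → push 11
BINARY_OP - → -4 - 11 = -15
STORE_FAST p → p=-15
LOAD_FAST i → push 2
LOAD_CONST → push 1
BINARY_OP + → 2 + 1 = 3
STORE_FAST i → i=3
LOAD_FAST i → push 3
LOAD_CONST → push 3
COMPARE_OP bool(<) → 3 vs 3 = False
POP_JUMP_IF_FALSE → pop False; jump
LOAD_FAST p → push -15
RETURN_VALUE → return -15.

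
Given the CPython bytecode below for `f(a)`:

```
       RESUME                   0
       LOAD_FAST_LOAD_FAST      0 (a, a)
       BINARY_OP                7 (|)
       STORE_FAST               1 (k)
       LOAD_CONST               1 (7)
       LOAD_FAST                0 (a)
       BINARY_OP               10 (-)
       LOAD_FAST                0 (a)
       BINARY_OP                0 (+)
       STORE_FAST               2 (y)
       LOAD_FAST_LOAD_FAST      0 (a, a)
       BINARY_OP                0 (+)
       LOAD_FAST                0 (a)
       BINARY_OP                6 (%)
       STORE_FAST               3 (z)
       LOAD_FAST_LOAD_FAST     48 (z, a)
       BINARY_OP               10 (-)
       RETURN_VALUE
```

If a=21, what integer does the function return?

LOAD_FAST_LOAD_FAST a,a → push 21,21. Stack: [21, 21]
BINARY_OP | → 21 | 21 = 21. Stack: [21]
STORE_FAST k → k=21. Stack: []
LOAD_CONST → push 7. Stack: [7]
LOAD_FAST a → push 21. Stack: [7, 21]
BINARY_OP - → 7 - 21 = -14. Stack: [-14]
LOAD_FAST a → push 21. Stack: [-14, 21]
BINARY_OP + → -14 + 21 = 7. Stack: [7]
STORE_FAST y → y=7. Stack: []
LOAD_FAST_LOAD_FAST a,a → push 21,21. Stack: [21, 21]
BINARY_OP + → 21 + 21 = 42. Stack: [42]
LOAD_FAST a → push 21. Stack: [42, 21]
BINARY_OP % → 42 % 21 = 0. Stack: [0]
STORE_FAST z → z=0. Stack: []
LOAD_FAST_LOAD_FAST z,a → push 0,21. Stack: [0, 21]
BINARY_OP - → 0 - 21 = -21. Stack: [-21]
RETURN_VALUE → return -21.

-21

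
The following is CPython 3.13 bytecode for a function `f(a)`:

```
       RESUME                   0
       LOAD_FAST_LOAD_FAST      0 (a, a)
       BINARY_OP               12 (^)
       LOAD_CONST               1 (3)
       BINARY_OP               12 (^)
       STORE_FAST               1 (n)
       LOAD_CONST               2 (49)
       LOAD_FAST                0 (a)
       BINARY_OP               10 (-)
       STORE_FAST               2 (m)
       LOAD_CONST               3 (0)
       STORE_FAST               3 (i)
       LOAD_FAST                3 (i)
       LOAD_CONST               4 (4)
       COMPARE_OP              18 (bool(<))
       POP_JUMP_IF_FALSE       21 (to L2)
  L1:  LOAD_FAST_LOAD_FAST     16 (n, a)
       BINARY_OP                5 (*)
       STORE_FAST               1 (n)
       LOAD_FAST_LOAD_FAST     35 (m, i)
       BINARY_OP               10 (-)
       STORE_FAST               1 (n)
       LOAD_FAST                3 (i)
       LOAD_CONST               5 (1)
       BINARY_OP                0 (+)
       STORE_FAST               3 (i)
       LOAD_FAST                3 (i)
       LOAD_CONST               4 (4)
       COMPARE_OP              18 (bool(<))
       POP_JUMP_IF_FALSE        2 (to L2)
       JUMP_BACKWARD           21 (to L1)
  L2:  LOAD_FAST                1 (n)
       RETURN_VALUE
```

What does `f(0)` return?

LOAD_FAST_LOAD_FAST a,a → push 0,0
BINARY_OP ^ → 0 ^ 0 = 0
LOAD_CONST → push 3
BINARY_OP ^ → 0 ^ 3 = 3
STORE_FAST n → n=3
LOAD_CONST → push 49
LOAD_FAST a → push 0
BINARY_OP - → 49 - 0 = 49
STORE_FAST m → m=49
LOAD_CONST → push 0
STORE_FAST i → i=0
LOAD_FAST i → push 0
LOAD_CONST → push 4
COMPARE_OP bool(<) → 0 vs 4 = True
POP_JUMP_IF_FALSE → pop True; no jump
LOAD_FAST_LOAD_FAST n,a → push 3,0
BINARY_OP * → 3 * 0 = 0
STORE_FAST n → n=0
LOAD_FAST_LOAD_FAST m,i → push 49,0
BINARY_OP - → 49 - 0 = 49
STORE_FAST n → n=49
LOAD_FAST i → push 0
LOAD_CONST → push 1
BINARY_OP + → 0 + 1 = 1
STORE_FAST i → i=1
LOAD_FAST i → push 1
LOAD_CONST → push 4
COMPARE_OP bool(<) → 1 vs 4 = True
POP_JUMP_IF_FALSE → pop True; no jump
LOAD_FAST_LOAD_FAST n,a → push 49,0
BINARY_OP * → 49 * 0 = 0
STORE_FAST n → n=0
LOAD_FAST_LOAD_FAST m,i → push 49,1
BINARY_OP - → 49 - 1 = 48
STORE_FAST n → n=48
LOAD_FAST i → push 1
LOAD_CONST → push 1
BINARY_OP + → 1 + 1 = 2
STORE_FAST i → i=2
LOAD_FAST i → push 2
LOAD_CONST → push 4
COMPARE_OP bool(<) → 2 vs 4 = True
POP_JUMP_IF_FALSE → pop True; no jump
LOAD_FAST_LOAD_FAST n,a → push 48,0
BINARY_OP * → 48 * 0 = 0
STORE_FAST n → n=0
LOAD_FAST_LOAD_FAST m,i → push 49,2
BINARY_OP - → 49 - 2 = 47
STORE_FAST n → n=47
LOAD_FAST i → push 2
LOAD_CONST → push 1
BINARY_OP + → 2 + 1 = 3
STORE_FAST i → i=3
LOAD_FAST i → push 3
LOAD_CONST → push 4
COMPARE_OP bool(<) → 3 vs 4 = True
POP_JUMP_IF_FALSE → pop True; no jump
LOAD_FAST_LOAD_FAST n,a → push 47,0
BINARY_OP * → 47 * 0 = 0
STORE_FAST n → n=0
LOAD_FAST_LOAD_FAST m,i → push 49,3
BINARY_OP - → 49 - 3 = 46
STORE_FAST n → n=46
LOAD_FAST i → push 3
LOAD_CONST → push 1
BINARY_OP + → 3 + 1 = 4
STORE_FAST i → i=4
LOAD_FAST i → push 4
LOAD_CONST → push 4
COMPARE_OP bool(<) → 4 vs 4 = False
POP_JUMP_IF_FALSE → pop False; jump
LOAD_FAST n → push 46
RETURN_VALUE → return 46.

46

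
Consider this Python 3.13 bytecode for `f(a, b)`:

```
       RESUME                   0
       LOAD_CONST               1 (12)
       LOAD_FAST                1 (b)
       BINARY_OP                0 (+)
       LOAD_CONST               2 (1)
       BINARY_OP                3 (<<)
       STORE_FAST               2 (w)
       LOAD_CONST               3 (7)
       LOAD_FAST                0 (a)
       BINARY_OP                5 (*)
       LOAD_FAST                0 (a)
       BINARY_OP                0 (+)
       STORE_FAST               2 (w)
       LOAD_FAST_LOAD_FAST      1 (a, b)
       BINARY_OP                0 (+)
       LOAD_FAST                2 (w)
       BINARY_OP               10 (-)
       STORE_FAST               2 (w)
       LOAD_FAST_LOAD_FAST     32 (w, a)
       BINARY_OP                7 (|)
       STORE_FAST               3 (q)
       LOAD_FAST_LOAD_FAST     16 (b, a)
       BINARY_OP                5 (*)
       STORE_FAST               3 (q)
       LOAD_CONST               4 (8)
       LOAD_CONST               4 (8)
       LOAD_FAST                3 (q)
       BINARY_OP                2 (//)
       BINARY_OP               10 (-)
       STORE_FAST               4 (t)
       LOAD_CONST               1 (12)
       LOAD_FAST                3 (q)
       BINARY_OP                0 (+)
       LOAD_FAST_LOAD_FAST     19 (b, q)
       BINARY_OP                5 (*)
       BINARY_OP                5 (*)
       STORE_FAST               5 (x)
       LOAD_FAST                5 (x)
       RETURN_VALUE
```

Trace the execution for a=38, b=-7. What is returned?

-472948

LOAD_CONST → push 12. Stack: [12]
LOAD_FAST b → push -7. Stack: [12, -7]
BINARY_OP + → 12 + -7 = 5. Stack: [5]
LOAD_CONST → push 1. Stack: [5, 1]
BINARY_OP << → 5 << 1 = 10. Stack: [10]
STORE_FAST w → w=10. Stack: []
LOAD_CONST → push 7. Stack: [7]
LOAD_FAST a → push 38. Stack: [7, 38]
BINARY_OP * → 7 * 38 = 266. Stack: [266]
LOAD_FAST a → push 38. Stack: [266, 38]
BINARY_OP + → 266 + 38 = 304. Stack: [304]
STORE_FAST w → w=304. Stack: []
LOAD_FAST_LOAD_FAST a,b → push 38,-7. Stack: [38, -7]
BINARY_OP + → 38 + -7 = 31. Stack: [31]
LOAD_FAST w → push 304. Stack: [31, 304]
BINARY_OP - → 31 - 304 = -273. Stack: [-273]
STORE_FAST w → w=-273. Stack: []
LOAD_FAST_LOAD_FAST w,a → push -273,38. Stack: [-273, 38]
BINARY_OP | → -273 | 38 = -273. Stack: [-273]
STORE_FAST q → q=-273. Stack: []
LOAD_FAST_LOAD_FAST b,a → push -7,38. Stack: [-7, 38]
BINARY_OP * → -7 * 38 = -266. Stack: [-266]
STORE_FAST q → q=-266. Stack: []
LOAD_CONST → push 8. Stack: [8]
LOAD_CONST → push 8. Stack: [8, 8]
LOAD_FAST q → push -266. Stack: [8, 8, -266]
BINARY_OP // → 8 // -266 = -1. Stack: [8, -1]
BINARY_OP - → 8 - -1 = 9. Stack: [9]
STORE_FAST t → t=9. Stack: []
LOAD_CONST → push 12. Stack: [12]
LOAD_FAST q → push -266. Stack: [12, -266]
BINARY_OP + → 12 + -266 = -254. Stack: [-254]
LOAD_FAST_LOAD_FAST b,q → push -7,-266. Stack: [-254, -7, -266]
BINARY_OP * → -7 * -266 = 1862. Stack: [-254, 1862]
BINARY_OP * → -254 * 1862 = -472948. Stack: [-472948]
STORE_FAST x → x=-472948. Stack: []
LOAD_FAST x → push -472948. Stack: [-472948]
RETURN_VALUE → return -472948.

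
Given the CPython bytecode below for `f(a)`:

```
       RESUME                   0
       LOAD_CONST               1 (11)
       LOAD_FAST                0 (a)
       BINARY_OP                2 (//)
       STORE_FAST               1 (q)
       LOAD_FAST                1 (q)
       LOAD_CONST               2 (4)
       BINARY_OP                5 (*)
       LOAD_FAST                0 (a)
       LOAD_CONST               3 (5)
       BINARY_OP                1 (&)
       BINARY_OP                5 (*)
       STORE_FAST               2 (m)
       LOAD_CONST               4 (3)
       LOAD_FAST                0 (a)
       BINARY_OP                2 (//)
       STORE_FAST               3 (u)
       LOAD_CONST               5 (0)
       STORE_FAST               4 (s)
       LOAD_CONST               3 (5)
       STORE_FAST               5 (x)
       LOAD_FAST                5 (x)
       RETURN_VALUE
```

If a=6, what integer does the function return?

5

LOAD_CONST → push 11. Stack: [11]
LOAD_FAST a → push 6. Stack: [11, 6]
BINARY_OP // → 11 // 6 = 1. Stack: [1]
STORE_FAST q → q=1. Stack: []
LOAD_FAST q → push 1. Stack: [1]
LOAD_CONST → push 4. Stack: [1, 4]
BINARY_OP * → 1 * 4 = 4. Stack: [4]
LOAD_FAST a → push 6. Stack: [4, 6]
LOAD_CONST → push 5. Stack: [4, 6, 5]
BINARY_OP & → 6 & 5 = 4. Stack: [4, 4]
BINARY_OP * → 4 * 4 = 16. Stack: [16]
STORE_FAST m → m=16. Stack: []
LOAD_CONST → push 3. Stack: [3]
LOAD_FAST a → push 6. Stack: [3, 6]
BINARY_OP // → 3 // 6 = 0. Stack: [0]
STORE_FAST u → u=0. Stack: []
LOAD_CONST → push 0. Stack: [0]
STORE_FAST s → s=0. Stack: []
LOAD_CONST → push 5. Stack: [5]
STORE_FAST x → x=5. Stack: []
LOAD_FAST x → push 5. Stack: [5]
RETURN_VALUE → return 5.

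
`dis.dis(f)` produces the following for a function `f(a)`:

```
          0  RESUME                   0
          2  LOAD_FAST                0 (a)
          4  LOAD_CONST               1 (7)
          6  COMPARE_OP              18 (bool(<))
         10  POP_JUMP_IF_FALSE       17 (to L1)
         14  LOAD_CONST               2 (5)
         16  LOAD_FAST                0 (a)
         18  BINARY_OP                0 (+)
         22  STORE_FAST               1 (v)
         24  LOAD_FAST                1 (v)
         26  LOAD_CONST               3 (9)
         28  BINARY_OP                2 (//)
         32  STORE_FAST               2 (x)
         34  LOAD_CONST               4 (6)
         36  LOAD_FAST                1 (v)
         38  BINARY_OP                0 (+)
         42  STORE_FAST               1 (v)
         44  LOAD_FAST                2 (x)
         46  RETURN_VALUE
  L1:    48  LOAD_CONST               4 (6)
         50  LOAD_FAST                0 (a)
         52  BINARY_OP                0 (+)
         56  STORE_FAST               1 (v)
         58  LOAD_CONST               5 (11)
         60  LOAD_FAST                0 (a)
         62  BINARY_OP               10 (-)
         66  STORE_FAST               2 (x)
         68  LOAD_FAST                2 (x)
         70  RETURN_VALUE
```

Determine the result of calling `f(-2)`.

0

LOAD_FAST a → push -2. Stack: [-2]
LOAD_CONST → push 7. Stack: [-2, 7]
COMPARE_OP bool(<) → -2 vs 7 = True. Stack: [True]
POP_JUMP_IF_FALSE → pop True; no jump. Stack: []
LOAD_CONST → push 5. Stack: [5]
LOAD_FAST a → push -2. Stack: [5, -2]
BINARY_OP + → 5 + -2 = 3. Stack: [3]
STORE_FAST v → v=3. Stack: []
LOAD_FAST v → push 3. Stack: [3]
LOAD_CONST → push 9. Stack: [3, 9]
BINARY_OP // → 3 // 9 = 0. Stack: [0]
STORE_FAST x → x=0. Stack: []
LOAD_CONST → push 6. Stack: [6]
LOAD_FAST v → push 3. Stack: [6, 3]
BINARY_OP + → 6 + 3 = 9. Stack: [9]
STORE_FAST v → v=9. Stack: []
LOAD_FAST x → push 0. Stack: [0]
RETURN_VALUE → return 0.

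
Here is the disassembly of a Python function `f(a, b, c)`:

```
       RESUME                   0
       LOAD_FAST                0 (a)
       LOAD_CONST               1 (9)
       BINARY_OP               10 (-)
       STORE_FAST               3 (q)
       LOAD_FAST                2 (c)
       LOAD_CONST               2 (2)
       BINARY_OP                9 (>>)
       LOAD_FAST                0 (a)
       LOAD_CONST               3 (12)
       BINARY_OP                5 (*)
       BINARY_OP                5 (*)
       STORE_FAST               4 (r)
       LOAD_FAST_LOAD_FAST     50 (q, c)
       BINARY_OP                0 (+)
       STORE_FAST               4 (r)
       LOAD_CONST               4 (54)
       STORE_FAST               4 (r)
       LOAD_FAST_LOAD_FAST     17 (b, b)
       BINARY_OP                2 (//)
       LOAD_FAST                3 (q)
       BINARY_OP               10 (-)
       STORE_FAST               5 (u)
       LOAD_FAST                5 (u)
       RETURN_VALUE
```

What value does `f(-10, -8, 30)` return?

LOAD_FAST a → push -10. Stack: [-10]
LOAD_CONST → push 9. Stack: [-10, 9]
BINARY_OP - → -10 - 9 = -19. Stack: [-19]
STORE_FAST q → q=-19. Stack: []
LOAD_FAST c → push 30. Stack: [30]
LOAD_CONST → push 2. Stack: [30, 2]
BINARY_OP >> → 30 >> 2 = 7. Stack: [7]
LOAD_FAST a → push -10. Stack: [7, -10]
LOAD_CONST → push 12. Stack: [7, -10, 12]
BINARY_OP * → -10 * 12 = -120. Stack: [7, -120]
BINARY_OP * → 7 * -120 = -840. Stack: [-840]
STORE_FAST r → r=-840. Stack: []
LOAD_FAST_LOAD_FAST q,c → push -19,30. Stack: [-19, 30]
BINARY_OP + → -19 + 30 = 11. Stack: [11]
STORE_FAST r → r=11. Stack: []
LOAD_CONST → push 54. Stack: [54]
STORE_FAST r → r=54. Stack: []
LOAD_FAST_LOAD_FAST b,b → push -8,-8. Stack: [-8, -8]
BINARY_OP // → -8 // -8 = 1. Stack: [1]
LOAD_FAST q → push -19. Stack: [1, -19]
BINARY_OP - → 1 - -19 = 20. Stack: [20]
STORE_FAST u → u=20. Stack: []
LOAD_FAST u → push 20. Stack: [20]
RETURN_VALUE → return 20.

20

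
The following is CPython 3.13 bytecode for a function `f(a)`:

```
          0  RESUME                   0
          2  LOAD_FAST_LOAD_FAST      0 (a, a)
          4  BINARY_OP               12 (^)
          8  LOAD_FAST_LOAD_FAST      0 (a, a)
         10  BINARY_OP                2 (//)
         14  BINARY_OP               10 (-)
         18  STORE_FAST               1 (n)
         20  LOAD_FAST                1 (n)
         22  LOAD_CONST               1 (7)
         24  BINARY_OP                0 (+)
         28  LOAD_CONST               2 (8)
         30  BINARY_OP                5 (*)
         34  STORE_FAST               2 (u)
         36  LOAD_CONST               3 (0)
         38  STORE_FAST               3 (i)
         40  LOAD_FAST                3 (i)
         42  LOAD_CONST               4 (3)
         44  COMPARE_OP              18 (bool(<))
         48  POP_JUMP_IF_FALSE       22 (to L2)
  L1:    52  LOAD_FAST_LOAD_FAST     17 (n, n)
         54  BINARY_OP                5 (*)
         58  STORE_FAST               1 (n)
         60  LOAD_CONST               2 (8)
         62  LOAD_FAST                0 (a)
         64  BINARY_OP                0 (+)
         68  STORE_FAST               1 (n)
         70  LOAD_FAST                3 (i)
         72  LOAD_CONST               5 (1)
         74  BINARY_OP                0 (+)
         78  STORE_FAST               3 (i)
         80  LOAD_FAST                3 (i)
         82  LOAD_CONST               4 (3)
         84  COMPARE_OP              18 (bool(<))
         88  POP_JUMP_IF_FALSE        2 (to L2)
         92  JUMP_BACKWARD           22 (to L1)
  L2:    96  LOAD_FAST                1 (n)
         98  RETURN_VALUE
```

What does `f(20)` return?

28

LOAD_FAST_LOAD_FAST a,a → push 20,20. Stack: [20, 20]
BINARY_OP ^ → 20 ^ 20 = 0. Stack: [0]
LOAD_FAST_LOAD_FAST a,a → push 20,20. Stack: [0, 20, 20]
BINARY_OP // → 20 // 20 = 1. Stack: [0, 1]
BINARY_OP - → 0 - 1 = -1. Stack: [-1]
STORE_FAST n → n=-1. Stack: []
LOAD_FAST n → push -1. Stack: [-1]
LOAD_CONST → push 7. Stack: [-1, 7]
BINARY_OP + → -1 + 7 = 6. Stack: [6]
LOAD_CONST → push 8. Stack: [6, 8]
BINARY_OP * → 6 * 8 = 48. Stack: [48]
STORE_FAST u → u=48. Stack: []
LOAD_CONST → push 0. Stack: [0]
STORE_FAST i → i=0. Stack: []
LOAD_FAST i → push 0. Stack: [0]
LOAD_CONST → push 3. Stack: [0, 3]
COMPARE_OP bool(<) → 0 vs 3 = True. Stack: [True]
POP_JUMP_IF_FALSE → pop True; no jump. Stack: []
LOAD_FAST_LOAD_FAST n,n → push -1,-1. Stack: [-1, -1]
BINARY_OP * → -1 * -1 = 1. Stack: [1]
STORE_FAST n → n=1. Stack: []
LOAD_CONST → push 8. Stack: [8]
LOAD_FAST a → push 20. Stack: [8, 20]
BINARY_OP + → 8 + 20 = 28. Stack: [28]
STORE_FAST n → n=28. Stack: []
LOAD_FAST i → push 0. Stack: [0]
LOAD_CONST → push 1. Stack: [0, 1]
BINARY_OP + → 0 + 1 = 1. Stack: [1]
STORE_FAST i → i=1. Stack: []
LOAD_FAST i → push 1. Stack: [1]
LOAD_CONST → push 3. Stack: [1, 3]
COMPARE_OP bool(<) → 1 vs 3 = True. Stack: [True]
POP_JUMP_IF_FALSE → pop True; no jump. Stack: []
LOAD_FAST_LOAD_FAST n,n → push 28,28. Stack: [28, 28]
BINARY_OP * → 28 * 28 = 784. Stack: [784]
STORE_FAST n → n=784. Stack: []
LOAD_CONST → push 8. Stack: [8]
LOAD_FAST a → push 20. Stack: [8, 20]
BINARY_OP + → 8 + 20 = 28. Stack: [28]
STORE_FAST n → n=28. Stack: []
LOAD_FAST i → push 1. Stack: [1]
LOAD_CONST → push 1. Stack: [1, 1]
BINARY_OP + → 1 + 1 = 2. Stack: [2]
STORE_FAST i → i=2. Stack: []
LOAD_FAST i → push 2. Stack: [2]
LOAD_CONST → push 3. Stack: [2, 3]
COMPARE_OP bool(<) → 2 vs 3 = True. Stack: [True]
POP_JUMP_IF_FALSE → pop True; no jump. Stack: []
LOAD_FAST_LOAD_FAST n,n → push 28,28. Stack: [28, 28]
BINARY_OP * → 28 * 28 = 784. Stack: [784]
STORE_FAST n → n=784. Stack: []
LOAD_CONST → push 8. Stack: [8]
LOAD_FAST a → push 20. Stack: [8, 20]
BINARY_OP + → 8 + 20 = 28. Stack: [28]
STORE_FAST n → n=28. Stack: []
LOAD_FAST i → push 2. Stack: [2]
LOAD_CONST → push 1. Stack: [2, 1]
BINARY_OP + → 2 + 1 = 3. Stack: [3]
STORE_FAST i → i=3. Stack: []
LOAD_FAST i → push 3. Stack: [3]
LOAD_CONST → push 3. Stack: [3, 3]
COMPARE_OP bool(<) → 3 vs 3 = False. Stack: [False]
POP_JUMP_IF_FALSE → pop False; jump. Stack: []
LOAD_FAST n → push 28. Stack: [28]
RETURN_VALUE → return 28.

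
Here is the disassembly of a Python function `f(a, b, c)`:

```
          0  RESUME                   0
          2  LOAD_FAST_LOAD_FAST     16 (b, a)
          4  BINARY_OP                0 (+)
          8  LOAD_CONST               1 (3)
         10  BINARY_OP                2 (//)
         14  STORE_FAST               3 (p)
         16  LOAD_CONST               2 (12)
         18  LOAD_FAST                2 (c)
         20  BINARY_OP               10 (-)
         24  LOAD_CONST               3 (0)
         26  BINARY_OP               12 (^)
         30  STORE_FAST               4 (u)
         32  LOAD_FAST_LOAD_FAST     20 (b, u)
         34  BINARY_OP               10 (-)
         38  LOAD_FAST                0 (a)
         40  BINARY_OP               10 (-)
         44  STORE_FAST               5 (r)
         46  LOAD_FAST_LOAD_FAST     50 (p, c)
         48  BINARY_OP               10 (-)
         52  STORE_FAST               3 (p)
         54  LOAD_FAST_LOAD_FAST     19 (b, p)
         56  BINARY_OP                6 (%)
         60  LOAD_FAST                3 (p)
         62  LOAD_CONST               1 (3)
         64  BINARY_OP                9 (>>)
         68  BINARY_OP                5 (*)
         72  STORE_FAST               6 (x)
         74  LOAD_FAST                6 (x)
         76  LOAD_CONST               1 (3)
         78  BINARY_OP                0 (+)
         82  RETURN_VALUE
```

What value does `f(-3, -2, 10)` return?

7

LOAD_FAST_LOAD_FAST b,a → push -2,-3. Stack: [-2, -3]
BINARY_OP + → -2 + -3 = -5. Stack: [-5]
LOAD_CONST → push 3. Stack: [-5, 3]
BINARY_OP // → -5 // 3 = -2. Stack: [-2]
STORE_FAST p → p=-2. Stack: []
LOAD_CONST → push 12. Stack: [12]
LOAD_FAST c → push 10. Stack: [12, 10]
BINARY_OP - → 12 - 10 = 2. Stack: [2]
LOAD_CONST → push 0. Stack: [2, 0]
BINARY_OP ^ → 2 ^ 0 = 2. Stack: [2]
STORE_FAST u → u=2. Stack: []
LOAD_FAST_LOAD_FAST b,u → push -2,2. Stack: [-2, 2]
BINARY_OP - → -2 - 2 = -4. Stack: [-4]
LOAD_FAST a → push -3. Stack: [-4, -3]
BINARY_OP - → -4 - -3 = -1. Stack: [-1]
STORE_FAST r → r=-1. Stack: []
LOAD_FAST_LOAD_FAST p,c → push -2,10. Stack: [-2, 10]
BINARY_OP - → -2 - 10 = -12. Stack: [-12]
STORE_FAST p → p=-12. Stack: []
LOAD_FAST_LOAD_FAST b,p → push -2,-12. Stack: [-2, -12]
BINARY_OP % → -2 % -12 = -2. Stack: [-2]
LOAD_FAST p → push -12. Stack: [-2, -12]
LOAD_CONST → push 3. Stack: [-2, -12, 3]
BINARY_OP >> → -12 >> 3 = -2. Stack: [-2, -2]
BINARY_OP * → -2 * -2 = 4. Stack: [4]
STORE_FAST x → x=4. Stack: []
LOAD_FAST x → push 4. Stack: [4]
LOAD_CONST → push 3. Stack: [4, 3]
BINARY_OP + → 4 + 3 = 7. Stack: [7]
RETURN_VALUE → return 7.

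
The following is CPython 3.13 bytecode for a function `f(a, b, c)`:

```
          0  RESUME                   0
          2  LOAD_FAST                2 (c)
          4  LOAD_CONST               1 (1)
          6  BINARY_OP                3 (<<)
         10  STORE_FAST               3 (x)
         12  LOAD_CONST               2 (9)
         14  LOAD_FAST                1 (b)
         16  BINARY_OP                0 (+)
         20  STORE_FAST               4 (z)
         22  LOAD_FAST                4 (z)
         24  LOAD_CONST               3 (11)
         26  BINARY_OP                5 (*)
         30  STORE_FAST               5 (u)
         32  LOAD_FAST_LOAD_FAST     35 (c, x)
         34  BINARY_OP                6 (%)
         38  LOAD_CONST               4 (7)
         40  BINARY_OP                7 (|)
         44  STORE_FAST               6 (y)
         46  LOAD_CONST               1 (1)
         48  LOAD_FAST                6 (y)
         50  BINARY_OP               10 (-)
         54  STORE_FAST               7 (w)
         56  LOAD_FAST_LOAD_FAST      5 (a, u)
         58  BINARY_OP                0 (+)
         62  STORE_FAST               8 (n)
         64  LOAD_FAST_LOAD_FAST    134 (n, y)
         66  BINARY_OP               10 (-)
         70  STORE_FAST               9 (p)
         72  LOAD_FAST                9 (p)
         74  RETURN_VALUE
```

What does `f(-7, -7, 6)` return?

8

LOAD_FAST c → push 6. Stack: [6]
LOAD_CONST → push 1. Stack: [6, 1]
BINARY_OP << → 6 << 1 = 12. Stack: [12]
STORE_FAST x → x=12. Stack: []
LOAD_CONST → push 9. Stack: [9]
LOAD_FAST b → push -7. Stack: [9, -7]
BINARY_OP + → 9 + -7 = 2. Stack: [2]
STORE_FAST z → z=2. Stack: []
LOAD_FAST z → push 2. Stack: [2]
LOAD_CONST → push 11. Stack: [2, 11]
BINARY_OP * → 2 * 11 = 22. Stack: [22]
STORE_FAST u → u=22. Stack: []
LOAD_FAST_LOAD_FAST c,x → push 6,12. Stack: [6, 12]
BINARY_OP % → 6 % 12 = 6. Stack: [6]
LOAD_CONST → push 7. Stack: [6, 7]
BINARY_OP | → 6 | 7 = 7. Stack: [7]
STORE_FAST y → y=7. Stack: []
LOAD_CONST → push 1. Stack: [1]
LOAD_FAST y → push 7. Stack: [1, 7]
BINARY_OP - → 1 - 7 = -6. Stack: [-6]
STORE_FAST w → w=-6. Stack: []
LOAD_FAST_LOAD_FAST a,u → push -7,22. Stack: [-7, 22]
BINARY_OP + → -7 + 22 = 15. Stack: [15]
STORE_FAST n → n=15. Stack: []
LOAD_FAST_LOAD_FAST n,y → push 15,7. Stack: [15, 7]
BINARY_OP - → 15 - 7 = 8. Stack: [8]
STORE_FAST p → p=8. Stack: []
LOAD_FAST p → push 8. Stack: [8]
RETURN_VALUE → return 8.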